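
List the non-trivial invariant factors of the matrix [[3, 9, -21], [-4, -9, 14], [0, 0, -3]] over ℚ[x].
x + 3, (x + 3)^2

The Jordan structure of A has elementary divisors (x + 3)^2, (x + 3). Arranging the block sizes at each eigenvalue in decreasing order and taking row products gives the invariant factors.

Invariant factors (smallest first, each dividing the next): x + 3, (x + 3)^2.

Check: the last factor (x + 3)^2 is the minimal polynomial, and the product (x + 3)^3 is the characteristic polynomial.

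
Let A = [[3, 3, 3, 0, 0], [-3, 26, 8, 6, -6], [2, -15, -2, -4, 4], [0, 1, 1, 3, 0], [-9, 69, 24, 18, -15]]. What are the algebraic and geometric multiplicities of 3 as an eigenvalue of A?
The characteristic polynomial is (x - 3)^5, so the factor x - 3 appears with exponent 5: the algebraic multiplicity is 5.

rank(A - 3I) = 2, so the eigenspace has dimension 5 - 2 = 3: the geometric multiplicity is 3.

Since 3 < 5, A is not diagonalizable.

algebraic multiplicity 5, geometric multiplicity 3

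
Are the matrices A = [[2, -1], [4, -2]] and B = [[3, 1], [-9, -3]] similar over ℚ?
Yes.

Two matrices over a field are similar if and only if they have the same invariant factors.

Both A and B have characteristic polynomial x^2 and minimal polynomial x^2. Computing further, both have invariant factors x^2. Hence A and B are similar.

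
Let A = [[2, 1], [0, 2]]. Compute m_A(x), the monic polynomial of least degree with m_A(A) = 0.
m_A(x) = (x - 2)^2

The characteristic polynomial factors as (x - 2)^2. The minimal polynomial is ∏(x - λ)^{k_λ} where k_λ is the size of the largest Jordan block at λ.

For λ = 2: rank(A - 2I) = 1, and the largest Jordan block has size 2 (the smallest k with rank((A - 2I)^k) = rank((A - 2I)^(k+1))).

So m_A(x) = (x - 2)^2.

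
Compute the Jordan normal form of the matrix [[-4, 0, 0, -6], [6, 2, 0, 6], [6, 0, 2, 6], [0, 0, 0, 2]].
The characteristic polynomial is det(xI - A) = (x - 2)^3(x + 4), so the eigenvalues are -4 (algebraic multiplicity 1), 2 (algebraic multiplicity 3).

For λ = -4: algebraic multiplicity 1 gives one 1×1 block.

For λ = 2: rank(A - 2I) = 1. The eigenspace has dimension 4 - 1 = 3, so there are 3 Jordan blocks; the rank sequence gives block sizes [1, 1, 1].

Assembling the blocks gives the Jordan form J above.

J = [[-4, 0, 0, 0], [0, 2, 0, 0], [0, 0, 2, 0], [0, 0, 0, 2]]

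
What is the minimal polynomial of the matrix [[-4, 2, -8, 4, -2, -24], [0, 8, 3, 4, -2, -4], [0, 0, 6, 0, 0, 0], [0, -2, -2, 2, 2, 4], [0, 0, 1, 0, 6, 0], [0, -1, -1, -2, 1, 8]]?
m_A(x) = (x - 6)^2(x + 4)

The characteristic polynomial factors as (x - 6)^5(x + 4). The minimal polynomial is ∏(x - λ)^{k_λ} where k_λ is the size of the largest Jordan block at λ.

For λ = -4: rank(A + 4I) = 5, and the largest Jordan block has size 1 (the smallest k with rank((A + 4I)^k) = rank((A + 4I)^(k+1))).
For λ = 6: rank(A - 6I) = 3, and the largest Jordan block has size 2 (the smallest k with rank((A - 6I)^k) = rank((A - 6I)^(k+1))).

So m_A(x) = (x - 6)^2(x + 4).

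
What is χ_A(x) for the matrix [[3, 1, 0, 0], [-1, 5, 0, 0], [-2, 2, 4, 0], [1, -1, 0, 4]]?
xI - A = [[x - 3, -1, 0, 0], [1, x - 5, 0, 0], [2, -2, x - 4, 0], [-1, 1, 0, x - 4]].

Expanding det(xI - A) along the first row:
det(xI - A) = + (x - 3)·det([[x - 5, 0, 0], [-2, x - 4, 0], [1, 0, x - 4]]) - (-1)·det([[1, 0, 0], [2, x - 4, 0], [-1, 0, x - 4]]) + (0)·det([[1, x - 5, 0], [2, -2, 0], [-1, 1, x - 4]]) - (0)·det([[1, x - 5, 0], [2, -2, x - 4], [-1, 1, 0]]).

Evaluating gives χ_A(x) = x^4 - 16x^3 + 96x^2 - 256x + 256 = (x - 4)^4.

χ_A(x) = (x - 4)^4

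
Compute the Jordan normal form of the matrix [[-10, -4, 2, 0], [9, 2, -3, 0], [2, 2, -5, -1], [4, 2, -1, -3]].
The characteristic polynomial is det(xI - A) = (x + 4)^4, so the eigenvalues are -4 (algebraic multiplicity 4).

For λ = -4: rank(A + 4I) = 2, rank((A + 4I)^2) = 1, rank((A + 4I)^3) = 0. The eigenspace has dimension 4 - 2 = 2, so there are 2 Jordan blocks; the rank sequence gives block sizes [3, 1].

Assembling the blocks gives the Jordan form J above.

J = [[-4, 1, 0, 0], [0, -4, 1, 0], [0, 0, -4, 0], [0, 0, 0, -4]]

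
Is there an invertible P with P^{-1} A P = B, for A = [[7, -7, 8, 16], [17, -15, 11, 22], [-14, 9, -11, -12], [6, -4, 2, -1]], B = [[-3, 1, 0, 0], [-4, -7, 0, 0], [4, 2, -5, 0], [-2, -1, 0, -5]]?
No.

Both have characteristic polynomial (x + 5)^4, but the minimal polynomial of A is (x + 5)^3 while the minimal polynomial of B is (x + 5)^2. The minimal polynomial is a similarity invariant, so A and B are not similar.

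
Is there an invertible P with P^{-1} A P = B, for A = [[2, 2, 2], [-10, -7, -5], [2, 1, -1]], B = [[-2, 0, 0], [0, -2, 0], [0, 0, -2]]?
No.

Both have characteristic polynomial (x + 2)^3, but the minimal polynomial of A is (x + 2)^2 while the minimal polynomial of B is x + 2. The minimal polynomial is a similarity invariant, so A and B are not similar.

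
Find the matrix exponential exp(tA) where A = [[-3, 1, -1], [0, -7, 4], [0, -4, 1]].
e^{tA} = [[e^{-3*t}, t*e^{-3*t}, -t*e^{-3*t}], [0, (1 - 4*t)*e^{-3*t}, 4*t*e^{-3*t}], [0, -4*t*e^{-3*t}, (4*t + 1)*e^{-3*t}]]

A has Jordan form J = [[-3, 1, 0], [0, -3, 0], [0, 0, -3]] with A = PJP^{-1}, so e^{tA} = P e^{tJ} P^{-1}.

For a Jordan block J_k(λ), e^{tJ_k(λ)} = e^{λt} · (I + tN + t^2 N^2/2! + ... + t^{k-1} N^{k-1}/(k-1)!) where N is the nilpotent superdiagonal part.

Assembling the blocks and conjugating back gives the entries of e^{tA} as shown above.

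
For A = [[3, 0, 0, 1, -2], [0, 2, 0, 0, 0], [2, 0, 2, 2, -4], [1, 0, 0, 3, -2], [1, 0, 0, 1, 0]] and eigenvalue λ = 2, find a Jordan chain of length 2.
We seek v_1 ∈ ker((A - 2I)^2) \ ker(A - 2I), then set v_{i+1} = (A - 2I) v_i.

One such chain is v_1 = [[0, 0, -1, -1, -1]]^T, v_2 = [[1, 0, 2, 1, 1]]^T. Check: (A - 2I) v_2 = [[0, 0, 0, 0, 0]]^T = 0.

v_1 = [[0, 0, -1, -1, -1]]^T, v_2 = [[1, 0, 2, 1, 1]]^T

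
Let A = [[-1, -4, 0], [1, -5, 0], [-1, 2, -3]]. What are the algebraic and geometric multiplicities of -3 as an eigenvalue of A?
algebraic multiplicity 3, geometric multiplicity 2

The characteristic polynomial is (x + 3)^3, so the factor x + 3 appears with exponent 3: the algebraic multiplicity is 3.

rank(A + 3I) = 1, so the eigenspace has dimension 3 - 1 = 2: the geometric multiplicity is 2.

Since 2 < 3, A is not diagonalizable.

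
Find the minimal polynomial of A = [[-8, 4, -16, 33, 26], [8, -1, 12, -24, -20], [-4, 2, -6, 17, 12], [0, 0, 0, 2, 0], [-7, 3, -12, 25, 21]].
The characteristic polynomial factors as (x - 2)^3(x - 1)^2. The minimal polynomial is ∏(x - λ)^{k_λ} where k_λ is the size of the largest Jordan block at λ.

For λ = 1: rank(A - I) = 4, and the largest Jordan block has size 2 (the smallest k with rank((A - I)^k) = rank((A - I)^(k+1))).
For λ = 2: rank(A - 2I) = 3, and the largest Jordan block has size 2 (the smallest k with rank((A - 2I)^k) = rank((A - 2I)^(k+1))).

So m_A(x) = (x - 2)^2(x - 1)^2.

m_A(x) = (x - 2)^2(x - 1)^2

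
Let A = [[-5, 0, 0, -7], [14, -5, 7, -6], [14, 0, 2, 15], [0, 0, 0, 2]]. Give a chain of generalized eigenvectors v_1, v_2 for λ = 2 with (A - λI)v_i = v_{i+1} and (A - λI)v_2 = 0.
v_1 = [[-1, -1, 2, 1]]^T, v_2 = [[0, 1, 1, 0]]^T

We seek v_1 ∈ ker((A - 2I)^2) \ ker(A - 2I), then set v_{i+1} = (A - 2I) v_i.

One such chain is v_1 = [[-1, -1, 2, 1]]^T, v_2 = [[0, 1, 1, 0]]^T. Check: (A - 2I) v_2 = [[0, 0, 0, 0]]^T = 0.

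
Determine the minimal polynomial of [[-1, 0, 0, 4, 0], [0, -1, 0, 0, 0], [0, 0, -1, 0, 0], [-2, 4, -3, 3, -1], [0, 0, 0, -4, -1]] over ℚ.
m_A(x) = (x - 1)^2(x + 1)

The characteristic polynomial factors as (x - 1)^2(x + 1)^3. The minimal polynomial is ∏(x - λ)^{k_λ} where k_λ is the size of the largest Jordan block at λ.

For λ = -1: rank(A + I) = 2, and the largest Jordan block has size 1 (the smallest k with rank((A + I)^k) = rank((A + I)^(k+1))).
For λ = 1: rank(A - I) = 4, and the largest Jordan block has size 2 (the smallest k with rank((A - I)^k) = rank((A - I)^(k+1))).

So m_A(x) = (x - 1)^2(x + 1).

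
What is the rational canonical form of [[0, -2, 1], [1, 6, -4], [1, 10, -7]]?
The invariant factors of A (the non-unit diagonal entries of the Smith normal form of xI - A over ℚ[x]) are (x + 2)(x^2 - x + 1), each dividing the next. The characteristic polynomial is their product, (x + 2)(x^2 - x + 1).

The rational canonical form is the block-diagonal matrix of companion matrices C(f_i):
R = [[0, 0, -2], [1, 0, 1], [0, 1, -1]].

Note the characteristic polynomial does not split into linear factors over ℚ, so A has no Jordan form over ℚ; the rational canonical form exists over any field.

R = [[0, 0, -2], [1, 0, 1], [0, 1, -1]]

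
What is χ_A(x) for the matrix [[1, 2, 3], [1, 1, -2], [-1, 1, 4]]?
xI - A = [[x - 1, -2, -3], [-1, x - 1, 2], [1, -1, x - 4]].

Expanding det(xI - A) along the first row:
det(xI - A) = + (x - 1)·det([[x - 1, 2], [-1, x - 4]]) - (-2)·det([[-1, 2], [1, x - 4]]) + (-3)·det([[-1, x - 1], [1, -1]]).

Evaluating gives χ_A(x) = x^3 - 6x^2 + 12x - 8 = (x - 2)^3.

χ_A(x) = (x - 2)^3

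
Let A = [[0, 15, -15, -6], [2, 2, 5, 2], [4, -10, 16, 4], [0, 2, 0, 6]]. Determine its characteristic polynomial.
xI - A = [[x, -15, 15, 6], [-2, x - 2, -5, -2], [-4, 10, x - 16, -4], [0, -2, 0, x - 6]].

Expanding det(xI - A) along the first row:
det(xI - A) = + (x)·det([[x - 2, -5, -2], [10, x - 16, -4], [-2, 0, x - 6]]) - (-15)·det([[-2, -5, -2], [-4, x - 16, -4], [0, 0, x - 6]]) + (15)·det([[-2, x - 2, -2], [-4, 10, -4], [0, -2, x - 6]]) - (6)·det([[-2, x - 2, -5], [-4, 10, x - 16], [0, -2, 0]]).

Evaluating gives χ_A(x) = x^4 - 24x^3 + 216x^2 - 864x + 1296 = (x - 6)^4.

χ_A(x) = (x - 6)^4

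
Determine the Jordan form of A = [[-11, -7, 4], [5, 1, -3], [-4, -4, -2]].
The characteristic polynomial is det(xI - A) = (x + 4)^3, so the eigenvalues are -4 (algebraic multiplicity 3).

For λ = -4: rank(A + 4I) = 2, rank((A + 4I)^2) = 1, rank((A + 4I)^3) = 0. The eigenspace has dimension 3 - 2 = 1, so there is 1 Jordan block; the rank sequence gives block sizes [3].

Assembling the blocks gives the Jordan form J above.

J = [[-4, 1, 0], [0, -4, 1], [0, 0, -4]]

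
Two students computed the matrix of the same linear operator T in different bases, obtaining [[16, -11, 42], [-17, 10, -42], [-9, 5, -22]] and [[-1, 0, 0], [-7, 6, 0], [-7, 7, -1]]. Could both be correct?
Both have characteristic polynomial (x - 6)(x + 1)^2, but the minimal polynomial of A is (x - 6)(x + 1)^2 while the minimal polynomial of B is (x - 6)(x + 1). The minimal polynomial is a similarity invariant, so A and B are not similar.

No.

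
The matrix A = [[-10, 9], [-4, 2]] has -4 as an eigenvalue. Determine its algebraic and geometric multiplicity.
algebraic multiplicity 2, geometric multiplicity 1

The characteristic polynomial is (x + 4)^2, so the factor x + 4 appears with exponent 2: the algebraic multiplicity is 2.

rank(A + 4I) = 1, so the eigenspace has dimension 2 - 1 = 1: the geometric multiplicity is 1.

Since 1 < 2, A is not diagonalizable.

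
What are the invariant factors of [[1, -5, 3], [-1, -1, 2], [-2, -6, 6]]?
(x - 2)^3

The Jordan structure of A has elementary divisors (x - 2)^3. Arranging the block sizes at each eigenvalue in decreasing order and taking row products gives the invariant factors.

Invariant factors (smallest first, each dividing the next): (x - 2)^3.

Check: the last factor (x - 2)^3 is the minimal polynomial, and the product (x - 2)^3 is the characteristic polynomial.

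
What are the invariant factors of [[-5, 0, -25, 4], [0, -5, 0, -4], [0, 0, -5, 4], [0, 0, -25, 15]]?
The Jordan structure of A has elementary divisors (x + 5), (x + 5), (x - 5)^2. Arranging the block sizes at each eigenvalue in decreasing order and taking row products gives the invariant factors.

Invariant factors (smallest first, each dividing the next): x + 5, (x - 5)^2(x + 5).

Check: the last factor (x - 5)^2(x + 5) is the minimal polynomial, and the product (x - 5)^2(x + 5)^2 is the characteristic polynomial.

x + 5, (x - 5)^2(x + 5)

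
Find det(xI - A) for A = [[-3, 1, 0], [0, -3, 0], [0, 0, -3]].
xI - A = [[x + 3, -1, 0], [0, x + 3, 0], [0, 0, x + 3]].

Expanding det(xI - A) along the first row:
det(xI - A) = + (x + 3)·det([[x + 3, 0], [0, x + 3]]) - (-1)·det([[0, 0], [0, x + 3]]) + (0)·det([[0, x + 3], [0, 0]]).

Evaluating gives χ_A(x) = x^3 + 9x^2 + 27x + 27 = (x + 3)^3.

χ_A(x) = (x + 3)^3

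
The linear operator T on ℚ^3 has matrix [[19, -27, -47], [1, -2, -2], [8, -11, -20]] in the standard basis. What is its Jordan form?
The characteristic polynomial is det(xI - A) = (x + 1)^3, so the eigenvalues are -1 (algebraic multiplicity 3).

For λ = -1: rank(A + I) = 2, rank((A + I)^2) = 1, rank((A + I)^3) = 0. The eigenspace has dimension 3 - 2 = 1, so there is 1 Jordan block; the rank sequence gives block sizes [3].

Assembling the blocks gives the Jordan form J above.

J = [[-1, 1, 0], [0, -1, 1], [0, 0, -1]]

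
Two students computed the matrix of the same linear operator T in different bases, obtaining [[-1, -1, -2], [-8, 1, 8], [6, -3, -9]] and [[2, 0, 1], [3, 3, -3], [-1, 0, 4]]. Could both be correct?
No.

trace(A) = -9 but trace(B) = 9. The trace is a similarity invariant, so A and B are not similar.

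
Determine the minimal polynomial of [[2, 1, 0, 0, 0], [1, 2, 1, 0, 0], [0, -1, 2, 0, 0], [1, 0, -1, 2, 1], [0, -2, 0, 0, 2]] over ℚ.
The characteristic polynomial factors as (x - 2)^5. The minimal polynomial is ∏(x - λ)^{k_λ} where k_λ is the size of the largest Jordan block at λ.

For λ = 2: rank(A - 2I) = 3, and the largest Jordan block has size 3 (the smallest k with rank((A - 2I)^k) = rank((A - 2I)^(k+1))).

So m_A(x) = (x - 2)^3.

m_A(x) = (x - 2)^3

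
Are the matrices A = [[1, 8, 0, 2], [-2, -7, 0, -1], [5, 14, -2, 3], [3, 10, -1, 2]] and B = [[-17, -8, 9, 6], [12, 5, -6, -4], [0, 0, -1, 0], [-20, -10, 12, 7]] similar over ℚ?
No.

Both have characteristic polynomial (x + 1)^3(x + 3), but the minimal polynomial of A is (x + 1)^3(x + 3) while the minimal polynomial of B is (x + 1)^2(x + 3). The minimal polynomial is a similarity invariant, so A and B are not similar.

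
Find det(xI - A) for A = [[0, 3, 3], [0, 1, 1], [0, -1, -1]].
xI - A = [[x, -3, -3], [0, x - 1, -1], [0, 1, x + 1]].

Expanding det(xI - A) along the first row:
det(xI - A) = + (x)·det([[x - 1, -1], [1, x + 1]]) - (-3)·det([[0, -1], [0, x + 1]]) + (-3)·det([[0, x - 1], [0, 1]]).

Evaluating gives χ_A(x) = x^3.

χ_A(x) = x^3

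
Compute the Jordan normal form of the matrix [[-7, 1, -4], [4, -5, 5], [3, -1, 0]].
The characteristic polynomial is det(xI - A) = (x + 4)^3, so the eigenvalues are -4 (algebraic multiplicity 3).

For λ = -4: rank(A + 4I) = 2, rank((A + 4I)^2) = 1, rank((A + 4I)^3) = 0. The eigenspace has dimension 3 - 2 = 1, so there is 1 Jordan block; the rank sequence gives block sizes [3].

Assembling the blocks gives the Jordan form J above.

J = [[-4, 1, 0], [0, -4, 1], [0, 0, -4]]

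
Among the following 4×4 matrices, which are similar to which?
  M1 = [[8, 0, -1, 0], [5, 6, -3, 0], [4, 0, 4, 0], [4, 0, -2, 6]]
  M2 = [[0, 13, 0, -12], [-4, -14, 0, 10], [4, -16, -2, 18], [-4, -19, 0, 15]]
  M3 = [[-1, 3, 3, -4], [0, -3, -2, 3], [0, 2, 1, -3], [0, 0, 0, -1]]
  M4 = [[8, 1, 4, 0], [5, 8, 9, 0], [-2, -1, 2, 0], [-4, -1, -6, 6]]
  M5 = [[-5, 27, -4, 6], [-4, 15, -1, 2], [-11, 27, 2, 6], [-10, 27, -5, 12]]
3 classes: {M1, M4, M5}, {M2}, {M3}

Characteristic polynomials: χ_{M1} = (x - 6)^4, χ_{M2} = (x - 5)(x + 2)^3, χ_{M3} = (x + 1)^4, χ_{M4} = (x - 6)^4, χ_{M5} = (x - 6)^4.

{M1, M4, M5}: invariant factors x - 6, (x - 6)^3.

{M2}: invariant factors x + 2, (x - 5)(x + 2)^2.

{M3}: invariant factors (x + 1)^2, (x + 1)^2.

Matrices are similar if and only if their invariant-factor lists agree; the partition into similarity classes is {M1, M4, M5}, {M2}, {M3}.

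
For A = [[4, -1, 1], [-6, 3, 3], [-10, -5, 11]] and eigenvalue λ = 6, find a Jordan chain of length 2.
We seek v_1 ∈ ker((A - 6I)^2) \ ker(A - 6I), then set v_{i+1} = (A - 6I) v_i.

One such chain is v_1 = [[0, 1, 2]]^T, v_2 = [[1, 3, 5]]^T. Check: (A - 6I) v_2 = [[0, 0, 0]]^T = 0.

v_1 = [[0, 1, 2]]^T, v_2 = [[1, 3, 5]]^T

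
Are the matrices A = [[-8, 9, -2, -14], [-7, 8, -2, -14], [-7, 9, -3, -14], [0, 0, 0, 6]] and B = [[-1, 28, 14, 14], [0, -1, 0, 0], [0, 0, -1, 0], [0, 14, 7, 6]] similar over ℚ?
No.

Both have characteristic polynomial (x - 6)(x + 1)^3, but the minimal polynomial of A is (x - 6)(x + 1)^2 while the minimal polynomial of B is (x - 6)(x + 1). The minimal polynomial is a similarity invariant, so A and B are not similar.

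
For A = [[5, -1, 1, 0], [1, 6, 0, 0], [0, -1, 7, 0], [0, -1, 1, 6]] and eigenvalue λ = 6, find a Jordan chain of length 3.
We seek v_1 ∈ ker((A - 6I)^3) \ ker((A - 6I)^2), then set v_{i+1} = (A - 6I) v_i.

One such chain is v_1 = [[0, 0, 1, 1]]^T, v_2 = [[1, 0, 1, 1]]^T, v_3 = [[0, 1, 1, 1]]^T. Check: (A - 6I) v_3 = [[0, 0, 0, 0]]^T = 0.

v_1 = [[0, 0, 1, 1]]^T, v_2 = [[1, 0, 1, 1]]^T, v_3 = [[0, 1, 1, 1]]^T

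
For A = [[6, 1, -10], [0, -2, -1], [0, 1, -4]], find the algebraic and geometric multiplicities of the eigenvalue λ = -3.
The characteristic polynomial is (x - 6)(x + 3)^2, so the factor x + 3 appears with exponent 2: the algebraic multiplicity is 2.

rank(A + 3I) = 2, so the eigenspace has dimension 3 - 2 = 1: the geometric multiplicity is 1.

Since 1 < 2, A is not diagonalizable.

algebraic multiplicity 2, geometric multiplicity 1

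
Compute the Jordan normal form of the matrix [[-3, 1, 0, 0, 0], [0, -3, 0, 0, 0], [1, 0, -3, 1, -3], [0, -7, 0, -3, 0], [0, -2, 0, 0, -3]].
J = [[-3, 1, 0, 0, 0], [0, -3, 0, 0, 0], [0, 0, -3, 1, 0], [0, 0, 0, -3, 0], [0, 0, 0, 0, -3]]

The characteristic polynomial is det(xI - A) = (x + 3)^5, so the eigenvalues are -3 (algebraic multiplicity 5).

For λ = -3: rank(A + 3I) = 2, rank((A + 3I)^2) = 0. The eigenspace has dimension 5 - 2 = 3, so there are 3 Jordan blocks; the rank sequence gives block sizes [2, 2, 1].

Assembling the blocks gives the Jordan form J above.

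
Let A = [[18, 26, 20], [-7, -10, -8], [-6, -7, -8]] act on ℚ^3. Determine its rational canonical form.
The invariant factors of A (the non-unit diagonal entries of the Smith normal form of xI - A over ℚ[x]) are x^3 + 2x - 4, each dividing the next. The characteristic polynomial is their product, x^3 + 2x - 4.

The rational canonical form is the block-diagonal matrix of companion matrices C(f_i):
R = [[0, 0, 4], [1, 0, -2], [0, 1, 0]].

Note the characteristic polynomial does not split into linear factors over ℚ, so A has no Jordan form over ℚ; the rational canonical form exists over any field.

R = [[0, 0, 4], [1, 0, -2], [0, 1, 0]]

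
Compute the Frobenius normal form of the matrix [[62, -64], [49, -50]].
R = [[0, -36], [1, 12]]

The invariant factors of A (the non-unit diagonal entries of the Smith normal form of xI - A over ℚ[x]) are (x - 6)^2, each dividing the next. The characteristic polynomial is their product, (x - 6)^2.

The rational canonical form is the block-diagonal matrix of companion matrices C(f_i):
R = [[0, -36], [1, 12]].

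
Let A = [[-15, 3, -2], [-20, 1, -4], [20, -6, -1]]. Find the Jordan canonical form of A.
J = [[-5, 1, 0], [0, -5, 0], [0, 0, -5]]

The characteristic polynomial is det(xI - A) = (x + 5)^3, so the eigenvalues are -5 (algebraic multiplicity 3).

For λ = -5: rank(A + 5I) = 1, rank((A + 5I)^2) = 0. The eigenspace has dimension 3 - 1 = 2, so there are 2 Jordan blocks; the rank sequence gives block sizes [2, 1].

Assembling the blocks gives the Jordan form J above.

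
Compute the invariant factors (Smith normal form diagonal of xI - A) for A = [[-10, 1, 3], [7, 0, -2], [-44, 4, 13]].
(x - 1)^3

The Jordan structure of A has elementary divisors (x - 1)^3. Arranging the block sizes at each eigenvalue in decreasing order and taking row products gives the invariant factors.

Invariant factors (smallest first, each dividing the next): (x - 1)^3.

Check: the last factor (x - 1)^3 is the minimal polynomial, and the product (x - 1)^3 is the characteristic polynomial.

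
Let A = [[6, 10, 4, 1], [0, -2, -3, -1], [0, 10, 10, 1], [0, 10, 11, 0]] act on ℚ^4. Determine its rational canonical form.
The invariant factors of A (the non-unit diagonal entries of the Smith normal form of xI - A over ℚ[x]) are x - 6, (x - 6)(x - 3)(x + 1), each dividing the next. The characteristic polynomial is their product, (x - 6)^2(x - 3)(x + 1).

The rational canonical form is the block-diagonal matrix of companion matrices C(f_i):
R = [[6, 0, 0, 0], [0, 0, 0, -18], [0, 1, 0, -9], [0, 0, 1, 8]].

R = [[6, 0, 0, 0], [0, 0, 0, -18], [0, 1, 0, -9], [0, 0, 1, 8]]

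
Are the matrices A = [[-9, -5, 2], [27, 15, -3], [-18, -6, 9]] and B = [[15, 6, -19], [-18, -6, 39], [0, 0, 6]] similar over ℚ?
Two matrices over a field are similar if and only if they have the same invariant factors.

Both A and B have characteristic polynomial (x - 6)^2(x - 3) and minimal polynomial (x - 6)^2(x - 3). Computing further, both have invariant factors (x - 6)^2(x - 3). Hence A and B are similar.

Yes.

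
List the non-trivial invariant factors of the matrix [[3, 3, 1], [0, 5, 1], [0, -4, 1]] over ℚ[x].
(x - 3)^3

The Jordan structure of A has elementary divisors (x - 3)^3. Arranging the block sizes at each eigenvalue in decreasing order and taking row products gives the invariant factors.

Invariant factors (smallest first, each dividing the next): (x - 3)^3.

Check: the last factor (x - 3)^3 is the minimal polynomial, and the product (x - 3)^3 is the characteristic polynomial.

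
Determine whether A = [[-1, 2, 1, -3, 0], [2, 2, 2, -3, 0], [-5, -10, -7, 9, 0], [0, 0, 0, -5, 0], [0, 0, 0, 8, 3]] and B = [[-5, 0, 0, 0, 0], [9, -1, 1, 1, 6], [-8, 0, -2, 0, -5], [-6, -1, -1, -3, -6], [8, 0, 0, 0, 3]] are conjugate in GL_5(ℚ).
Two matrices over a field are similar if and only if they have the same invariant factors.

Both A and B have characteristic polynomial (x - 3)(x + 2)^3(x + 5) and minimal polynomial (x - 3)(x + 2)^2(x + 5). Computing further, both have invariant factors x + 2, (x - 3)(x + 2)^2(x + 5). Hence A and B are similar.

Yes.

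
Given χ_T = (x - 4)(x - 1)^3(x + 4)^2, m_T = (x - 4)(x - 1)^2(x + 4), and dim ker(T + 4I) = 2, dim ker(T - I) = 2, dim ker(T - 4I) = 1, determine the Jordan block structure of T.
λ = -4: algebraic multiplicity 2 (exponent in χ_T), largest block size 1 (exponent in m_T), 2 blocks (geometric multiplicity). These force block sizes [1, 1].
λ = 1: algebraic multiplicity 3 (exponent in χ_T), largest block size 2 (exponent in m_T), 2 blocks (geometric multiplicity). These force block sizes [2, 1].
λ = 4: algebraic multiplicity 1 (exponent in χ_T), largest block size 1 (exponent in m_T), 1 block (geometric multiplicity). This forces block sizes [1].

Jordan blocks: (-4, 1), (-4, 1), (1, 2), (1, 1), (4, 1)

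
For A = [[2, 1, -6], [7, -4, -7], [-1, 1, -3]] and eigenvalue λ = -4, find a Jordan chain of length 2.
We seek v_1 ∈ ker((A + 4I)^2) \ ker(A + 4I), then set v_{i+1} = (A + 4I) v_i.

One such chain is v_1 = [[1, 1, 1]]^T, v_2 = [[1, 0, 1]]^T. Check: (A + 4I) v_2 = [[0, 0, 0]]^T = 0.

v_1 = [[1, 1, 1]]^T, v_2 = [[1, 0, 1]]^T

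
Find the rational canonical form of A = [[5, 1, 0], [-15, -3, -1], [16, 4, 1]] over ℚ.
The invariant factors of A (the non-unit diagonal entries of the Smith normal form of xI - A over ℚ[x]) are (x - 1)(x^2 - 2x + 4), each dividing the next. The characteristic polynomial is their product, (x - 1)(x^2 - 2x + 4).

The rational canonical form is the block-diagonal matrix of companion matrices C(f_i):
R = [[0, 0, 4], [1, 0, -6], [0, 1, 3]].

Note the characteristic polynomial does not split into linear factors over ℚ, so A has no Jordan form over ℚ; the rational canonical form exists over any field.

R = [[0, 0, 4], [1, 0, -6], [0, 1, 3]]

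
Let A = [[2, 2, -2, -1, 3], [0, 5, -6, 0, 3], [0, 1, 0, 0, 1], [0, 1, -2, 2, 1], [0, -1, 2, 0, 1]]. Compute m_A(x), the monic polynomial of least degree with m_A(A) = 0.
m_A(x) = (x - 2)^2

The characteristic polynomial factors as (x - 2)^5. The minimal polynomial is ∏(x - λ)^{k_λ} where k_λ is the size of the largest Jordan block at λ.

For λ = 2: rank(A - 2I) = 2, and the largest Jordan block has size 2 (the smallest k with rank((A - 2I)^k) = rank((A - 2I)^(k+1))).

So m_A(x) = (x - 2)^2.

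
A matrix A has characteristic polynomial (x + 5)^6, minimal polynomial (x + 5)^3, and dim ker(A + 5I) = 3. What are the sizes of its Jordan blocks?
Jordan blocks: (-5, 3), (-5, 2), (-5, 1)

λ = -5: algebraic multiplicity 6 (exponent in χ_A), largest block size 3 (exponent in m_A), 3 blocks (geometric multiplicity). These force block sizes [3, 2, 1].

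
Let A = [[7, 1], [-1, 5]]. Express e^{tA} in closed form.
A has Jordan form J = [[6, 1], [0, 6]] with A = PJP^{-1}, so e^{tA} = P e^{tJ} P^{-1}.

For a Jordan block J_k(λ), e^{tJ_k(λ)} = e^{λt} · (I + tN + t^2 N^2/2! + ... + t^{k-1} N^{k-1}/(k-1)!) where N is the nilpotent superdiagonal part.

Assembling the blocks and conjugating back gives the entries of e^{tA} as shown above.

e^{tA} = [[(t + 1)*e^{6*t}, t*e^{6*t}], [-t*e^{6*t}, (1 - t)*e^{6*t}]]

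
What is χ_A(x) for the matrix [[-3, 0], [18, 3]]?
xI - A = [[x + 3, 0], [-18, x - 3]].

Expanding det(xI - A) along the first row:
det(xI - A) = + (x + 3)·det([[x - 3]]) - (0)·det([[-18]]).

Evaluating gives χ_A(x) = x^2 - 9 = (x - 3)(x + 3).

χ_A(x) = (x - 3)(x + 3)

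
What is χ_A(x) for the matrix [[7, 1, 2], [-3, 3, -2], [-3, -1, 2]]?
χ_A(x) = (x - 4)^3

xI - A = [[x - 7, -1, -2], [3, x - 3, 2], [3, 1, x - 2]].

Expanding det(xI - A) along the first row:
det(xI - A) = + (x - 7)·det([[x - 3, 2], [1, x - 2]]) - (-1)·det([[3, 2], [3, x - 2]]) + (-2)·det([[3, x - 3], [3, 1]]).

Evaluating gives χ_A(x) = x^3 - 12x^2 + 48x - 64 = (x - 4)^3.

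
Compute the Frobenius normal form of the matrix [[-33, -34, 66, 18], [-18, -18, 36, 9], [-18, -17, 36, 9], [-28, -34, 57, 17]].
The invariant factors of A (the non-unit diagonal entries of the Smith normal form of xI - A over ℚ[x]) are x - 3, (x - 3)(x + 1)(x + 3), each dividing the next. The characteristic polynomial is their product, (x - 3)^2(x + 1)(x + 3).

The rational canonical form is the block-diagonal matrix of companion matrices C(f_i):
R = [[3, 0, 0, 0], [0, 0, 0, 9], [0, 1, 0, 9], [0, 0, 1, -1]].

R = [[3, 0, 0, 0], [0, 0, 0, 9], [0, 1, 0, 9], [0, 0, 1, -1]]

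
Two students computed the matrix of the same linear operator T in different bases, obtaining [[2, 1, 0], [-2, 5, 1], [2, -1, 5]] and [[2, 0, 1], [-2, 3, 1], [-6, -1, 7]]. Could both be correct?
Two matrices over a field are similar if and only if they have the same invariant factors.

Both A and B have characteristic polynomial (x - 4)^3 and minimal polynomial (x - 4)^3. Computing further, both have invariant factors (x - 4)^3. Hence A and B are similar.

Yes.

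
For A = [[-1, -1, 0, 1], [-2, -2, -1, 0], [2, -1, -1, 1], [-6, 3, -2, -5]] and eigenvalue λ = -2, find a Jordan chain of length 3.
v_1 = [[0, 0, 2, -1]]^T, v_2 = [[-1, -2, 1, -1]]^T, v_3 = [[0, 1, 0, 1]]^T

We seek v_1 ∈ ker((A + 2I)^3) \ ker((A + 2I)^2), then set v_{i+1} = (A + 2I) v_i.

One such chain is v_1 = [[0, 0, 2, -1]]^T, v_2 = [[-1, -2, 1, -1]]^T, v_3 = [[0, 1, 0, 1]]^T. Check: (A + 2I) v_3 = [[0, 0, 0, 0]]^T = 0.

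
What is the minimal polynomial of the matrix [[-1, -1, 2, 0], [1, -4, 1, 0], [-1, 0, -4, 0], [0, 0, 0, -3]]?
The characteristic polynomial factors as (x + 3)^4. The minimal polynomial is ∏(x - λ)^{k_λ} where k_λ is the size of the largest Jordan block at λ.

For λ = -3: rank(A + 3I) = 2, and the largest Jordan block has size 3 (the smallest k with rank((A + 3I)^k) = rank((A + 3I)^(k+1))).

So m_A(x) = (x + 3)^3.

m_A(x) = (x + 3)^3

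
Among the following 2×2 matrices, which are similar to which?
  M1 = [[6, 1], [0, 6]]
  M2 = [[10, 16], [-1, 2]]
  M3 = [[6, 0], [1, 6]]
Characteristic polynomials: χ_{M1} = (x - 6)^2, χ_{M2} = (x - 6)^2, χ_{M3} = (x - 6)^2.

{M1, M2, M3}: invariant factors (x - 6)^2.

Matrices are similar if and only if their invariant-factor lists agree; the partition into similarity classes is {M1, M2, M3}.

1 class: {M1, M2, M3}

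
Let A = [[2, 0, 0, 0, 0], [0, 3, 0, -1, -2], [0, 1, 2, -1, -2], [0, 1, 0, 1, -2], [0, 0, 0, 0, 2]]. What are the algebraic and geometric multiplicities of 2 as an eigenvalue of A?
The characteristic polynomial is (x - 2)^5, so the factor x - 2 appears with exponent 5: the algebraic multiplicity is 5.

rank(A - 2I) = 1, so the eigenspace has dimension 5 - 1 = 4: the geometric multiplicity is 4.

Since 4 < 5, A is not diagonalizable.

algebraic multiplicity 5, geometric multiplicity 4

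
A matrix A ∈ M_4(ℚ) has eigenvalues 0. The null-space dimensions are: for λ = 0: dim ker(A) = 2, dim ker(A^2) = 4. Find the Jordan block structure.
λ = 0: successive nullity increments [2, 2] count blocks of size ≥ k; block sizes are [2, 2].

Jordan blocks: (0, 2), (0, 2)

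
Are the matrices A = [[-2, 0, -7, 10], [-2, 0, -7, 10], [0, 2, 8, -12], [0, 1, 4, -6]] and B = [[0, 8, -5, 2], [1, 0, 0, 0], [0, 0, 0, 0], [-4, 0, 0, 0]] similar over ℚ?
Yes.

Two matrices over a field are similar if and only if they have the same invariant factors.

Both A and B have characteristic polynomial x^4 and minimal polynomial x^3. Computing further, both have invariant factors x, x^3. Hence A and B are similar.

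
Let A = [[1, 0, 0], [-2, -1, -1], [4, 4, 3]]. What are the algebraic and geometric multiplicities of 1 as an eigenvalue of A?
The characteristic polynomial is (x - 1)^3, so the factor x - 1 appears with exponent 3: the algebraic multiplicity is 3.

rank(A - I) = 1, so the eigenspace has dimension 3 - 1 = 2: the geometric multiplicity is 2.

Since 2 < 3, A is not diagonalizable.

algebraic multiplicity 3, geometric multiplicity 2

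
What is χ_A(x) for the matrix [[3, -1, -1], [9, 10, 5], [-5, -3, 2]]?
xI - A = [[x - 3, 1, 1], [-9, x - 10, -5], [5, 3, x - 2]].

Expanding det(xI - A) along the first row:
det(xI - A) = + (x - 3)·det([[x - 10, -5], [3, x - 2]]) - (1)·det([[-9, -5], [5, x - 2]]) + (1)·det([[-9, x - 10], [5, 3]]).

Evaluating gives χ_A(x) = x^3 - 15x^2 + 75x - 125 = (x - 5)^3.

χ_A(x) = (x - 5)^3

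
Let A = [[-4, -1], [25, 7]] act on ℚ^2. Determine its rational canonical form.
The invariant factors of A (the non-unit diagonal entries of the Smith normal form of xI - A over ℚ[x]) are x^2 - 3x - 3, each dividing the next. The characteristic polynomial is their product, x^2 - 3x - 3.

The rational canonical form is the block-diagonal matrix of companion matrices C(f_i):
R = [[0, 3], [1, 3]].

Note the characteristic polynomial does not split into linear factors over ℚ, so A has no Jordan form over ℚ; the rational canonical form exists over any field.

R = [[0, 3], [1, 3]]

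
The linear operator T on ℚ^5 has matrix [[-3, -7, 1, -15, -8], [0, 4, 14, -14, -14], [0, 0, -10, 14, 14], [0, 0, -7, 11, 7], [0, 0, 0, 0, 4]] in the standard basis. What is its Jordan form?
The characteristic polynomial is det(xI - A) = (x - 4)^3(x + 3)^2, so the eigenvalues are -3 (algebraic multiplicity 2), 4 (algebraic multiplicity 3).

For λ = -3: rank(A + 3I) = 4, rank((A + 3I)^2) = 3. The eigenspace has dimension 5 - 4 = 1, so there is 1 Jordan block; the rank sequence gives block sizes [2].

For λ = 4: rank(A - 4I) = 2. The eigenspace has dimension 5 - 2 = 3, so there are 3 Jordan blocks; the rank sequence gives block sizes [1, 1, 1].

Assembling the blocks gives the Jordan form J above.

J = [[-3, 1, 0, 0, 0], [0, -3, 0, 0, 0], [0, 0, 4, 0, 0], [0, 0, 0, 4, 0], [0, 0, 0, 0, 4]]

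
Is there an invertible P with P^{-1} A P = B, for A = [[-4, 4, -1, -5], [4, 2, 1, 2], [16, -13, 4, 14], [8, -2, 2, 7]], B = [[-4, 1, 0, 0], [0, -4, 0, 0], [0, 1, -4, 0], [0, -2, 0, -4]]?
trace(A) = 9 but trace(B) = -16. The trace is a similarity invariant, so A and B are not similar.

No.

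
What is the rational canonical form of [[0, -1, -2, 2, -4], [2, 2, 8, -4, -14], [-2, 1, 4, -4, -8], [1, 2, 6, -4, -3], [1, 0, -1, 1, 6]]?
R = [[0, 0, 0, 0, 0], [0, 0, 0, 0, 0], [0, 1, 0, 0, 0], [0, 0, 1, 0, -15], [0, 0, 0, 1, 8]]

The invariant factors of A (the non-unit diagonal entries of the Smith normal form of xI - A over ℚ[x]) are x, x^2(x - 5)(x - 3), each dividing the next. The characteristic polynomial is their product, x^3(x - 5)(x - 3).

The rational canonical form is the block-diagonal matrix of companion matrices C(f_i):
R = [[0, 0, 0, 0, 0], [0, 0, 0, 0, 0], [0, 1, 0, 0, 0], [0, 0, 1, 0, -15], [0, 0, 0, 1, 8]].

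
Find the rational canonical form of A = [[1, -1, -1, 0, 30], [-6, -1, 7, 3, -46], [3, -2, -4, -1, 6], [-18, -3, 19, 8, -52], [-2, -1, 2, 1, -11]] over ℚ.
R = [[0, 0, 0, 0, 48], [1, 0, 0, 0, -20], [0, 1, 0, 0, -24], [0, 0, 1, 0, -16], [0, 0, 0, 1, -7]]

The invariant factors of A (the non-unit diagonal entries of the Smith normal form of xI - A over ℚ[x]) are (x + 3)(x + 4)(x^3 + 4x - 4), each dividing the next. The characteristic polynomial is their product, (x + 3)(x + 4)(x^3 + 4x - 4).

The rational canonical form is the block-diagonal matrix of companion matrices C(f_i):
R = [[0, 0, 0, 0, 48], [1, 0, 0, 0, -20], [0, 1, 0, 0, -24], [0, 0, 1, 0, -16], [0, 0, 0, 1, -7]].

Note the characteristic polynomial does not split into linear factors over ℚ, so A has no Jordan form over ℚ; the rational canonical form exists over any field.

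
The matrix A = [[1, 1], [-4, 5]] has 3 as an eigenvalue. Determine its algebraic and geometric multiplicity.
The characteristic polynomial is (x - 3)^2, so the factor x - 3 appears with exponent 2: the algebraic multiplicity is 2.

rank(A - 3I) = 1, so the eigenspace has dimension 2 - 1 = 1: the geometric multiplicity is 1.

Since 1 < 2, A is not diagonalizable.

algebraic multiplicity 2, geometric multiplicity 1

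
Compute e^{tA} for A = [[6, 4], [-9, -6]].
A has Jordan form J = [[0, 1], [0, 0]] with A = PJP^{-1}, so e^{tA} = P e^{tJ} P^{-1}.

For a Jordan block J_k(λ), e^{tJ_k(λ)} = e^{λt} · (I + tN + t^2 N^2/2! + ... + t^{k-1} N^{k-1}/(k-1)!) where N is the nilpotent superdiagonal part.

Assembling the blocks and conjugating back gives the entries of e^{tA} as shown above.

e^{tA} = [[6*t + 1, 4*t], [-9*t, 1 - 6*t]]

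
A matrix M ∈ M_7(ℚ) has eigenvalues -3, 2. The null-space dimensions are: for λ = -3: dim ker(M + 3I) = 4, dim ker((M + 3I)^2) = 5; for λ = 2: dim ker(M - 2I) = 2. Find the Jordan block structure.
λ = -3: successive nullity increments [4, 1] count blocks of size ≥ k; block sizes are [2, 1, 1, 1].
λ = 2: successive nullity increments [2] count blocks of size ≥ k; block sizes are [1, 1].

Jordan blocks: (-3, 2), (-3, 1), (-3, 1), (-3, 1), (2, 1), (2, 1)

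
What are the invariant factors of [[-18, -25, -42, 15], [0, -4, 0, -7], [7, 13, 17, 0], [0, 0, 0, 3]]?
(x - 3)^2(x + 4)^2

The Jordan structure of A has elementary divisors (x + 4)^2, (x - 3)^2. Arranging the block sizes at each eigenvalue in decreasing order and taking row products gives the invariant factors.

Invariant factors (smallest first, each dividing the next): (x - 3)^2(x + 4)^2.

Check: the last factor (x - 3)^2(x + 4)^2 is the minimal polynomial, and the product (x - 3)^2(x + 4)^2 is the characteristic polynomial.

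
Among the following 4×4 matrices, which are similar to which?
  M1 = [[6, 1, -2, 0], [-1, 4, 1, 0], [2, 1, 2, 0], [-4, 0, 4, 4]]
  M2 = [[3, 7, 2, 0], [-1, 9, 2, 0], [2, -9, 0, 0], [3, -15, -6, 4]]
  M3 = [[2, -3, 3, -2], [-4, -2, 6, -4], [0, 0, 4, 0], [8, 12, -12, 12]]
Characteristic polynomials: χ_{M1} = (x - 4)^4, χ_{M2} = (x - 4)^4, χ_{M3} = (x - 4)^4.

{M1, M2}: invariant factors x - 4, (x - 4)^3.

{M3}: invariant factors x - 4, x - 4, (x - 4)^2.

Matrices are similar if and only if their invariant-factor lists agree; the partition into similarity classes is {M1, M2}, {M3}.

2 classes: {M1, M2}, {M3}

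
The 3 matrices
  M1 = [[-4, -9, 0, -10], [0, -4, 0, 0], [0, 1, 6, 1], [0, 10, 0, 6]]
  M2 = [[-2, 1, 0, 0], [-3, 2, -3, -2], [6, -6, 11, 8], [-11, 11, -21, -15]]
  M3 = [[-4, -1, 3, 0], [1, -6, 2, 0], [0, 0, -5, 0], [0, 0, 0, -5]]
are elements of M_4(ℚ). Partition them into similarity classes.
3 classes: {M1}, {M2}, {M3}

Characteristic polynomials: χ_{M1} = (x - 6)^2(x + 4)^2, χ_{M2} = (x + 1)^4, χ_{M3} = (x + 5)^4.

{M1}: invariant factors (x - 6)^2(x + 4)^2.

{M2}: invariant factors x + 1, (x + 1)^3.

{M3}: invariant factors x + 5, (x + 5)^3.

Matrices are similar if and only if their invariant-factor lists agree; the partition into similarity classes is {M1}, {M2}, {M3}.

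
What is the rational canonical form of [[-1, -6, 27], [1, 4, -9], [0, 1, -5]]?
R = [[0, 0, 8], [1, 0, 4], [0, 1, -2]]

The invariant factors of A (the non-unit diagonal entries of the Smith normal form of xI - A over ℚ[x]) are (x - 2)(x + 2)^2, each dividing the next. The characteristic polynomial is their product, (x - 2)(x + 2)^2.

The rational canonical form is the block-diagonal matrix of companion matrices C(f_i):
R = [[0, 0, 8], [1, 0, 4], [0, 1, -2]].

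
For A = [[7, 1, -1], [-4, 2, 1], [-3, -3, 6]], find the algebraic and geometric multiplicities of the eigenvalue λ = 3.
The characteristic polynomial is (x - 6)^2(x - 3), so the factor x - 3 appears with exponent 1: the algebraic multiplicity is 1.

rank(A - 3I) = 2, so the eigenspace has dimension 3 - 2 = 1: the geometric multiplicity is 1.

algebraic multiplicity 1, geometric multiplicity 1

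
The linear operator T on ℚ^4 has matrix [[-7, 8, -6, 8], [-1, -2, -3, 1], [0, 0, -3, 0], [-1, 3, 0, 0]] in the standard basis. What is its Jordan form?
J = [[-3, 1, 0, 0], [0, -3, 1, 0], [0, 0, -3, 0], [0, 0, 0, -3]]

The characteristic polynomial is det(xI - A) = (x + 3)^4, so the eigenvalues are -3 (algebraic multiplicity 4).

For λ = -3: rank(A + 3I) = 2, rank((A + 3I)^2) = 1, rank((A + 3I)^3) = 0. The eigenspace has dimension 4 - 2 = 2, so there are 2 Jordan blocks; the rank sequence gives block sizes [3, 1].

Assembling the blocks gives the Jordan form J above.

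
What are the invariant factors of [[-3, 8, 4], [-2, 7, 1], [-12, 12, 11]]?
The Jordan structure of A has elementary divisors (x - 5)^2, (x - 5). Arranging the block sizes at each eigenvalue in decreasing order and taking row products gives the invariant factors.

Invariant factors (smallest first, each dividing the next): x - 5, (x - 5)^2.

Check: the last factor (x - 5)^2 is the minimal polynomial, and the product (x - 5)^3 is the characteristic polynomial.

x - 5, (x - 5)^2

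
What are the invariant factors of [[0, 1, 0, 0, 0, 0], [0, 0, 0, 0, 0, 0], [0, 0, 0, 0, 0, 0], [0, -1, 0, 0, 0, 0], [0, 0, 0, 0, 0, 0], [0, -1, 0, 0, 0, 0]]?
The Jordan structure of A has elementary divisors x^2, x, x, x, x. Arranging the block sizes at each eigenvalue in decreasing order and taking row products gives the invariant factors.

Invariant factors (smallest first, each dividing the next): x, x, x, x, x^2.

Check: the last factor x^2 is the minimal polynomial, and the product x^6 is the characteristic polynomial.

x, x, x, x, x^2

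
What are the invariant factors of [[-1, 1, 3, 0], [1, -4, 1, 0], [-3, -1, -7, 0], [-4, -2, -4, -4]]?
x + 4, (x + 4)^3

The Jordan structure of A has elementary divisors (x + 4)^3, (x + 4). Arranging the block sizes at each eigenvalue in decreasing order and taking row products gives the invariant factors.

Invariant factors (smallest first, each dividing the next): x + 4, (x + 4)^3.

Check: the last factor (x + 4)^3 is the minimal polynomial, and the product (x + 4)^4 is the characteristic polynomial.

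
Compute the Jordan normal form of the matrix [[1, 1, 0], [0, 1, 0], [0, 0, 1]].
The characteristic polynomial is det(xI - A) = (x - 1)^3, so the eigenvalues are 1 (algebraic multiplicity 3).

For λ = 1: rank(A - I) = 1, rank((A - I)^2) = 0. The eigenspace has dimension 3 - 1 = 2, so there are 2 Jordan blocks; the rank sequence gives block sizes [2, 1].

Assembling the blocks gives the Jordan form J above.

J = [[1, 1, 0], [0, 1, 0], [0, 0, 1]]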